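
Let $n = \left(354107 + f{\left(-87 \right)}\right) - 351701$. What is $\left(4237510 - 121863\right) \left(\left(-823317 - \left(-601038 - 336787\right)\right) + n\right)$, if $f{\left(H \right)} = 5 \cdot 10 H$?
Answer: $463273688908$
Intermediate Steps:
$f{\left(H \right)} = 50 H$
$n = -1944$ ($n = \left(354107 + 50 \left(-87\right)\right) - 351701 = \left(354107 - 4350\right) - 351701 = 349757 - 351701 = -1944$)
$\left(4237510 - 121863\right) \left(\left(-823317 - \left(-601038 - 336787\right)\right) + n\right) = \left(4237510 - 121863\right) \left(\left(-823317 - \left(-601038 - 336787\right)\right) - 1944\right) = 4115647 \left(\left(-823317 - \left(-601038 - 336787\right)\right) - 1944\right) = 4115647 \left(\left(-823317 - -937825\right) - 1944\right) = 4115647 \left(\left(-823317 + 937825\right) - 1944\right) = 4115647 \left(114508 - 1944\right) = 4115647 \cdot 112564 = 463273688908$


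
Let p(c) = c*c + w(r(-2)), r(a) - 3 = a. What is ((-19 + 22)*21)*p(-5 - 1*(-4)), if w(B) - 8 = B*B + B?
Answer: 693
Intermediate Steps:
r(a) = 3 + a
w(B) = 8 + B + B**2 (w(B) = 8 + (B*B + B) = 8 + (B**2 + B) = 8 + (B + B**2) = 8 + B + B**2)
p(c) = 10 + c**2 (p(c) = c*c + (8 + (3 - 2) + (3 - 2)**2) = c**2 + (8 + 1 + 1**2) = c**2 + (8 + 1 + 1) = c**2 + 10 = 10 + c**2)
((-19 + 22)*21)*p(-5 - 1*(-4)) = ((-19 + 22)*21)*(10 + (-5 - 1*(-4))**2) = (3*21)*(10 + (-5 + 4)**2) = 63*(10 + (-1)**2) = 63*(10 + 1) = 63*11 = 693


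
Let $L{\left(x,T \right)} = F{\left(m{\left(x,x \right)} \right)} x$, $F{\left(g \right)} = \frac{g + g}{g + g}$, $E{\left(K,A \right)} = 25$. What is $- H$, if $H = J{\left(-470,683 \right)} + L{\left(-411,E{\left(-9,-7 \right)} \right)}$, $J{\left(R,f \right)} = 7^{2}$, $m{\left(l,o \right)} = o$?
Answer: $362$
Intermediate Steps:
$J{\left(R,f \right)} = 49$
$F{\left(g \right)} = 1$ ($F{\left(g \right)} = \frac{2 g}{2 g} = 2 g \frac{1}{2 g} = 1$)
$L{\left(x,T \right)} = x$ ($L{\left(x,T \right)} = 1 x = x$)
$H = -362$ ($H = 49 - 411 = -362$)
$- H = \left(-1\right) \left(-362\right) = 362$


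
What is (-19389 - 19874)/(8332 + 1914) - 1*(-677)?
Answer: 6897279/10246 ≈ 673.17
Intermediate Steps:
(-19389 - 19874)/(8332 + 1914) - 1*(-677) = -39263/10246 + 677 = 6897279/10246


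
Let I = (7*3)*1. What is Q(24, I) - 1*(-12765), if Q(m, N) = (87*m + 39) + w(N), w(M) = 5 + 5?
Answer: 14902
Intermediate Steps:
w(M) = 10
I = 21 (I = 21*1 = 21)
Q(m, N) = 49 + 87*m (Q(m, N) = (87*m + 39) + 10 = (39 + 87*m) + 10 = 49 + 87*m)
Q(24, I) - 1*(-12765) = (49 + 87*24) - 1*(-12765) = (49 + 2088) + 12765 = 2137 + 12765 = 14902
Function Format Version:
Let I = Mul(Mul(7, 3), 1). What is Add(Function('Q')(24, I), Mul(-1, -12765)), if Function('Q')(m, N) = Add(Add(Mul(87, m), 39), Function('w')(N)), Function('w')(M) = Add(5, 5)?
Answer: 14902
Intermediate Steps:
Function('w')(M) = 10
I = 21 (I = Mul(21, 1) = 21)
Function('Q')(m, N) = Add(49, Mul(87, m)) (Function('Q')(m, N) = Add(Add(Mul(87, m), 39), 10) = Add(Add(39, Mul(87, m)), 10) = Add(49, Mul(87, m)))
Add(Function('Q')(24, I), Mul(-1, -12765)) = Add(Add(49, Mul(87, 24)), Mul(-1, -12765)) = Add(Add(49, 2088), 12765) = Add(2137, 12765) = 14902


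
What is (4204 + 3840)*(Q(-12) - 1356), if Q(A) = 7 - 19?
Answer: -11004192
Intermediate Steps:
Q(A) = -12
(4204 + 3840)*(Q(-12) - 1356) = (4204 + 3840)*(-12 - 1356) = 8044*(-1368) = -11004192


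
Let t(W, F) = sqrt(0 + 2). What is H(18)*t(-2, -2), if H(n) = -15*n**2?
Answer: -4860*sqrt(2) ≈ -6873.1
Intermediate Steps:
t(W, F) = sqrt(2)
H(18)*t(-2, -2) = (-15*18**2)*sqrt(2) = (-15*324)*sqrt(2) = -4860*sqrt(2)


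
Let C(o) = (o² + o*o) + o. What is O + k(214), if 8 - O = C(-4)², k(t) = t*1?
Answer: -562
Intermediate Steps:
C(o) = o + 2*o² (C(o) = (o² + o²) + o = 2*o² + o = o + 2*o²)
k(t) = t
O = -776 (O = 8 - (-4*(1 + 2*(-4)))² = 8 - (-4*(1 - 8))² = 8 - (-4*(-7))² = 8 - 1*28² = 8 - 1*784 = 8 - 784 = -776)
O + k(214) = -776 + 214 = -562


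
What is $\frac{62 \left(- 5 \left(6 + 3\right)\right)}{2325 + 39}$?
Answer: $- \frac{465}{394} \approx -1.1802$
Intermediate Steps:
$\frac{62 \left(- 5 \left(6 + 3\right)\right)}{2325 + 39} = \frac{62 \left(\left(-5\right) 9\right)}{2364} = 62 \left(-45\right) \frac{1}{2364} = \left(-2790\right) \frac{1}{2364} = - \frac{465}{394}$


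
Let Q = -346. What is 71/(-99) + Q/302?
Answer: -27848/14949 ≈ -1.8629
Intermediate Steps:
71/(-99) + Q/302 = 71/(-99) - 346/302 = 71*(-1/99) - 346*1/302 = -71/99 - 173/151 = -27848/14949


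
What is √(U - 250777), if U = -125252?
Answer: 3*I*√41781 ≈ 613.21*I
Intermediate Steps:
√(U - 250777) = √(-125252 - 250777) = √(-376029) = 3*I*√41781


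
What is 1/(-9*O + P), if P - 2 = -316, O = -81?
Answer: 1/415 ≈ 0.0024096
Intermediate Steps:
P = -314 (P = 2 - 316 = -314)
1/(-9*O + P) = 1/(-9*(-81) - 314) = 1/(729 - 314) = 1/415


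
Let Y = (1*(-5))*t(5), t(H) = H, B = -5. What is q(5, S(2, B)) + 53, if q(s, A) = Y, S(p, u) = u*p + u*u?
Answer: 28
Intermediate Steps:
S(p, u) = u**2 + p*u (S(p, u) = p*u + u**2 = u**2 + p*u)
Y = -25 (Y = (1*(-5))*5 = -5*5 = -25)
q(s, A) = -25
q(5, S(2, B)) + 53 = -25 + 53 = 28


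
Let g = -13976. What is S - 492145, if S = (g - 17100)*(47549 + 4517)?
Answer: -1618495161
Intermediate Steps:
S = -1618003016 (S = (-13976 - 17100)*(47549 + 4517) = -31076*52066 = -1618003016)
S - 492145 = -1618003016 - 492145 = -1618495161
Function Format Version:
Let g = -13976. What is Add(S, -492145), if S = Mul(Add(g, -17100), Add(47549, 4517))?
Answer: -1618495161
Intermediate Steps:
S = -1618003016 (S = Mul(Add(-13976, -17100), Add(47549, 4517)) = Mul(-31076, 52066) = -1618003016)
Add(S, -492145) = Add(-1618003016, -492145) = -1618495161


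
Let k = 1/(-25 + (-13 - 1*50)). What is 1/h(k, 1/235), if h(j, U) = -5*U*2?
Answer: -47/2 ≈ -23.500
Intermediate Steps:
k = -1/88 (k = 1/(-25 + (-13 - 50)) = 1/(-25 - 63) = 1/(-88) = -1/88 ≈ -0.011364)
h(j, U) = -10*U
1/h(k, 1/235) = 1/(-10/235) = 1/(-10*1/235) = 1/(-2/47) = -47/2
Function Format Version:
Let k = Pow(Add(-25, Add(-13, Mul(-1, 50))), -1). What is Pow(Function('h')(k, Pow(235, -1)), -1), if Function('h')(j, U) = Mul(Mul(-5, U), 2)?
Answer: Rational(-47, 2) ≈ -23.500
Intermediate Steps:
k = Rational(-1, 88) (k = Pow(Add(-25, Add(-13, -50)), -1) = Pow(Add(-25, -63), -1) = Pow(-88, -1) = Rational(-1, 88) ≈ -0.011364)
Function('h')(j, U) = Mul(-10, U)
Pow(Function('h')(k, Pow(235, -1)), -1) = Pow(Mul(-10, Pow(235, -1)), -1) = Pow(Mul(-10, Rational(1, 235)), -1) = Pow(Rational(-2, 47), -1) = Rational(-47, 2)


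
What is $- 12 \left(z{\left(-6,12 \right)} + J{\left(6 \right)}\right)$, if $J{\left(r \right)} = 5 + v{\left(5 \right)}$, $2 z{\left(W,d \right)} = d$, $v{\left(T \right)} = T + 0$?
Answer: $-192$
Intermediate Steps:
$v{\left(T \right)} = T$
$z{\left(W,d \right)} = \frac{d}{2}$
$J{\left(r \right)} = 10$ ($J{\left(r \right)} = 5 + 5 = 10$)
$- 12 \left(z{\left(-6,12 \right)} + J{\left(6 \right)}\right) = - 12 \left(\frac{1}{2} \cdot 12 + 10\right) = - 12 \left(6 + 10\right) = \left(-12\right) 16 = -192$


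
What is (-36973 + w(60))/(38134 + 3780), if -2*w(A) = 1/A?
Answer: -4436761/5029680 ≈ -0.88212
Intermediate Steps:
w(A) = -1/(2*A)
(-36973 + w(60))/(38134 + 3780) = (-36973 - 1/2/60)/(38134 + 3780) = (-36973 - 1/2*1/60)/41914 = (-36973 - 1/120)*(1/41914) = -4436761/120*1/41914 = -4436761/5029680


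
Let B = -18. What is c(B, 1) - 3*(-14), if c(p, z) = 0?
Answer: 42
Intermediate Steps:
c(B, 1) - 3*(-14) = 0 - 3*(-14) = 0 - 1*(-42) = 0 + 42 = 42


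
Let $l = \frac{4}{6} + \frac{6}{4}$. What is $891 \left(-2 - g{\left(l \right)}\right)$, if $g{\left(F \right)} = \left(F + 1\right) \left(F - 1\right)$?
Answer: $- \frac{20295}{4} \approx -5073.8$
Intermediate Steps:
$l = \frac{13}{6}$ ($l = 4 \cdot \frac{1}{6} + 6 \cdot \frac{1}{4} = \frac{2}{3} + \frac{3}{2} = \frac{13}{6} \approx 2.1667$)
$g{\left(F \right)} = \left(1 + F\right) \left(-1 + F\right)$
$891 \left(-2 - g{\left(l \right)}\right) = 891 \left(-2 - \left(-1 + \left(\frac{13}{6}\right)^{2}\right)\right) = 891 \left(-2 - \left(-1 + \frac{169}{36}\right)\right) = 891 \left(-2 - \frac{133}{36}\right) = 891 \left(- \frac{205}{36}\right) = - \frac{20295}{4}$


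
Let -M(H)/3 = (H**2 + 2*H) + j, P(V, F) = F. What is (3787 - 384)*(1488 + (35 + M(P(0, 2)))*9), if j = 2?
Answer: 5216799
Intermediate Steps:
M(H) = -6 - 6*H - 3*H**2 (M(H) = -3*((H**2 + 2*H) + 2) = -3*(2 + H**2 + 2*H) = -6 - 6*H - 3*H**2)
(3787 - 384)*(1488 + (35 + M(P(0, 2)))*9) = (3787 - 384)*(1488 + (35 + (-6 - 6*2 - 3*2**2))*9) = 3403*(1488 + (35 + (-6 - 12 - 3*4))*9) = 3403*(1488 + (35 + (-6 - 12 - 12))*9) = 3403*(1488 + (35 - 30)*9) = 3403*(1488 + 5*9) = 3403*(1488 + 45) = 3403*1533 = 5216799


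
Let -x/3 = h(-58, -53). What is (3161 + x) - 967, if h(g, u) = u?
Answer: 2353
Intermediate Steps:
x = 159 (x = -3*(-53) = 159)
(3161 + x) - 967 = (3161 + 159) - 967 = 3320 - 967 = 2353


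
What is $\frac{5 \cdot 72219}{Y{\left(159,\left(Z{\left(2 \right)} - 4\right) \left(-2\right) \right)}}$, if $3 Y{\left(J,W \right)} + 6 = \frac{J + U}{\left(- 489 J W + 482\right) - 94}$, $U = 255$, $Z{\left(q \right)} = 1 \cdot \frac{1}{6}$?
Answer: $- \frac{215105374785}{1191544} \approx -1.8053 \cdot 10^{5}$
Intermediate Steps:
$Z{\left(q \right)} = \frac{1}{6}$ ($Z{\left(q \right)} = 1 \cdot \frac{1}{6} = \frac{1}{6}$)
$Y{\left(J,W \right)} = -2 + \frac{255 + J}{3 \left(388 - 489 J W\right)}$ ($Y{\left(J,W \right)} = -2 + \frac{\left(J + 255\right) \frac{1}{\left(- 489 J W + 482\right) - 94}}{3} = -2 + \frac{\left(255 + J\right) \frac{1}{\left(- 489 J W + 482\right) - 94}}{3} = -2 + \frac{\left(255 + J\right) \frac{1}{\left(482 - 489 J W\right) - 94}}{3} = -2 + \frac{\left(255 + J\right) \frac{1}{388 - 489 J W}}{3} = -2 + \frac{\frac{1}{388 - 489 J W} \left(255 + J\right)}{3} = -2 + \frac{255 + J}{3 \left(388 - 489 J W\right)}$)
$\frac{5 \cdot 72219}{Y{\left(159,\left(Z{\left(2 \right)} - 4\right) \left(-2\right) \right)}} = \frac{5 \cdot 72219}{\frac{1}{3} \frac{1}{-388 + 489 \cdot 159 \left(\frac{1}{6} - 4\right) \left(-2\right)} \left(2073 - 159 - 466506 \left(\frac{1}{6} - 4\right) \left(-2\right)\right)} = \frac{361095}{\frac{1}{3} \frac{1}{-388 + 489 \cdot 159 \left(\left(- \frac{23}{6}\right) \left(-2\right)\right)} \left(2073 - 159 - 466506 \left(\left(- \frac{23}{6}\right) \left(-2\right)\right)\right)} = \frac{361095}{\frac{1}{3} \frac{1}{-388 + 489 \cdot 159 \cdot \frac{23}{3}} \left(2073 - 159 - 466506 \cdot \frac{23}{3}\right)} = \frac{361095}{\frac{1}{3} \frac{1}{-388 + 596091} \left(2073 - 159 - 3576546\right)} = \frac{361095}{\frac{1}{3} \cdot \frac{1}{595703} \left(-3574632\right)} = \frac{361095}{- \frac{1191544}{595703}} = 361095 \left(- \frac{595703}{1191544}\right) = - \frac{215105374785}{1191544}$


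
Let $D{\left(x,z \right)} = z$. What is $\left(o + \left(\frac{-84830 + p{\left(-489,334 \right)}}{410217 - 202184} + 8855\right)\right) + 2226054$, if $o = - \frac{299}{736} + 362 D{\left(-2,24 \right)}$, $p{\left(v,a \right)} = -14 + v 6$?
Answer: $\frac{14935745357107}{6657056} \approx 2.2436 \cdot 10^{6}$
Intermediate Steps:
$p{\left(v,a \right)} = -14 + 6 v$
$o = \frac{278003}{32}$ ($o = - \frac{299}{736} + 362 \cdot 24 = \left(-299\right) \frac{1}{736} + 8688 = - \frac{13}{32} + 8688 = \frac{278003}{32} \approx 8687.6$)
$\left(o + \left(\frac{-84830 + p{\left(-489,334 \right)}}{410217 - 202184} + 8855\right)\right) + 2226054 = \left(\frac{278003}{32} + \left(\frac{-84830 + \left(-14 + 6 \left(-489\right)\right)}{410217 - 202184} + 8855\right)\right) + 2226054 = \left(\frac{278003}{32} + \left(\frac{-84830 - 2948}{208033} + 8855\right)\right) + 2226054 = \left(\frac{278003}{32} + \left(\left(-84830 - 2948\right) \frac{1}{208033} + 8855\right)\right) + 2226054 = \left(\frac{278003}{32} + \left(\left(-87778\right) \frac{1}{208033} + 8855\right)\right) + 2226054 = \left(\frac{278003}{32} + \left(- \frac{87778}{208033} + 8855\right)\right) + 2226054 = \left(\frac{278003}{32} + \frac{1842044437}{208033}\right) + 2226054 = \frac{116779220083}{6657056} + 2226054 = \frac{14935745357107}{6657056}$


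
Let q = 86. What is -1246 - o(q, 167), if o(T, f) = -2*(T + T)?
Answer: -902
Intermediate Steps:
o(T, f) = -4*T
-1246 - o(q, 167) = -1246 - (-4)*86 = -1246 - 1*(-344) = -1246 + 344 = -902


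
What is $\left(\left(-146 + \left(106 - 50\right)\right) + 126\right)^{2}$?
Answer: $1296$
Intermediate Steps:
$\left(\left(-146 + \left(106 - 50\right)\right) + 126\right)^{2} = \left(\left(-146 + 56\right) + 126\right)^{2} = \left(-90 + 126\right)^{2} = 36^{2} = 1296$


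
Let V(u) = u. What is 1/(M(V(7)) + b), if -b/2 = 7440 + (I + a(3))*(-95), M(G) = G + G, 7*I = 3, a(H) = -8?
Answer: -7/114132 ≈ -6.1332e-5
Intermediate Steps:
I = 3/7 (I = (1/7)*3 = 3/7 ≈ 0.42857)
M(G) = 2*G
b = -114230/7 (b = -2*(7440 + (3/7 - 8)*(-95)) = -2*(7440 - 53/7*(-95)) = -2*(7440 + 5035/7) = -2*57115/7 = -114230/7 ≈ -16319.)
1/(M(V(7)) + b) = 1/(2*7 - 114230/7) = 1/(14 - 114230/7) = 1/(-114132/7) = -7/114132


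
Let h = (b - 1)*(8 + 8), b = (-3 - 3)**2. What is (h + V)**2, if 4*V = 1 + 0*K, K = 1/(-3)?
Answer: 5022081/16 ≈ 3.1388e+5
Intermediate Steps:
K = -1/3 ≈ -0.33333
b = 36 (b = (-6)**2 = 36)
h = 560 (h = (36 - 1)*(8 + 8) = 35*16 = 560)
V = 1/4 (V = (1 + 0*(-1/3))/4 = (1 + 0)/4 = (1/4)*1 = 1/4 ≈ 0.25000)
(h + V)**2 = (560 + 1/4)**2 = (2241/4)**2 = 5022081/16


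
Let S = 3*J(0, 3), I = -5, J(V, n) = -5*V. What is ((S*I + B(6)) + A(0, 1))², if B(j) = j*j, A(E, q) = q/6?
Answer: 47089/36 ≈ 1308.0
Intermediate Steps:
A(E, q) = q/6 (A(E, q) = q*(⅙) = q/6)
S = 0 (S = 3*(-5*0) = 3*0 = 0)
B(j) = j²
((S*I + B(6)) + A(0, 1))² = ((0*(-5) + 6²) + (⅙)*1)² = ((0 + 36) + ⅙)² = (36 + ⅙)² = (217/6)² = 47089/36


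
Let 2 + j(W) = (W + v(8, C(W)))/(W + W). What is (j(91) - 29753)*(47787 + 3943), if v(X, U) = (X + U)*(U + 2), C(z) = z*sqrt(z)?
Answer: -17225099740/13 + 258650*sqrt(91) ≈ -1.3225e+9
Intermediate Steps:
C(z) = z**(3/2)
v(X, U) = (2 + U)*(U + X) (v(X, U) = (U + X)*(2 + U) = (2 + U)*(U + X))
j(W) = -2 + (16 + W + W**3 + 10*W**(3/2))/(2*W) (j(W) = -2 + (W + ((W**(3/2))**2 + 2*W**(3/2) + 2*8 + W**(3/2)*8))/(W + W) = -2 + (W + (W**3 + 2*W**(3/2) + 16 + 8*W**(3/2)))/((2*W)) = -2 + (W + (16 + W**3 + 10*W**(3/2)))*(1/(2*W)) = -2 + (16 + W + W**3 + 10*W**(3/2))*(1/(2*W)) = -2 + (16 + W + W**3 + 10*W**(3/2))/(2*W))
(j(91) - 29753)*(47787 + 3943) = ((1/2)*(16 + 91**3 - 3*91 + 10*91**(3/2))/91 - 29753)*(47787 + 3943) = ((1/2)*(1/91)*(16 + 753571 - 273 + 10*(91*sqrt(91))) - 29753)*51730 = ((1/2)*(1/91)*(16 + 753571 - 273 + 910*sqrt(91)) - 29753)*51730 = ((1/2)*(1/91)*(753314 + 910*sqrt(91)) - 29753)*51730 = ((376657/91 + 5*sqrt(91)) - 29753)*51730 = (-2330866/91 + 5*sqrt(91))*51730 = -17225099740/13 + 258650*sqrt(91)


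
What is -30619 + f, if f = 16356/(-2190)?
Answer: -11178661/365 ≈ -30626.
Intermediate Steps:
f = -2726/365 (f = 16356*(-1/2190) = -2726/365 ≈ -7.4685)
-30619 + f = -30619 - 2726/365 = -11178661/365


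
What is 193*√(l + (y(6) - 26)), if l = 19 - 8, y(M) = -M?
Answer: 193*I*√21 ≈ 884.44*I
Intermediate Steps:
l = 11
193*√(l + (y(6) - 26)) = 193*√(11 + (-1*6 - 26)) = 193*√(11 + (-6 - 26)) = 193*√(11 - 32) = 193*√(-21) = 193*(I*√21) = 193*I*√21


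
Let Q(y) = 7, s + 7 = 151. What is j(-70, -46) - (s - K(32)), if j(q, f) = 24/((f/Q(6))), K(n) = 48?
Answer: -2292/23 ≈ -99.652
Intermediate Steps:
s = 144 (s = -7 + 151 = 144)
j(q, f) = 168/f (j(q, f) = 24/((f/7)) = 24*(7/f) = 168/f)
j(-70, -46) - (s - K(32)) = 168/(-46) - (144 - 1*48) = 168*(-1/46) - (144 - 48) = -84/23 - 1*96 = -84/23 - 96 = -2292/23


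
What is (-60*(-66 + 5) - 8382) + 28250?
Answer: 23528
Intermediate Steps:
(-60*(-66 + 5) - 8382) + 28250 = (-60*(-61) - 8382) + 28250 = (3660 - 8382) + 28250 = -4722 + 28250 = 23528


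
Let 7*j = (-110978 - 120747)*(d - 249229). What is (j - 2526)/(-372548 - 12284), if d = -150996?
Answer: -13248874349/384832 ≈ -34428.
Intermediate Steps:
j = 13248876875 (j = ((-110978 - 120747)*(-150996 - 249229))/7 = (-231725*(-400225))/7 = (1/7)*92742138125 = 13248876875)
(j - 2526)/(-372548 - 12284) = (13248876875 - 2526)/(-372548 - 12284) = 13248874349/(-384832) = 13248874349*(-1/384832) = -13248874349/384832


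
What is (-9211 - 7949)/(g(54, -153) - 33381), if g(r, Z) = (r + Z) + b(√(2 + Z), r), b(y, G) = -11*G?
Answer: 2860/5679 ≈ 0.50361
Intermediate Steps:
g(r, Z) = Z - 10*r (g(r, Z) = (r + Z) - 11*r = (Z + r) - 11*r = Z - 10*r)
(-9211 - 7949)/(g(54, -153) - 33381) = (-9211 - 7949)/((-153 - 10*54) - 33381) = -17160/((-153 - 540) - 33381) = -17160/(-693 - 33381) = -17160/(-34074) = -17160*(-1/34074) = 2860/5679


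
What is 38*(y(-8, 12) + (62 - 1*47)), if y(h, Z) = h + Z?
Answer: 722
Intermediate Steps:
y(h, Z) = Z + h
38*(y(-8, 12) + (62 - 1*47)) = 38*((12 - 8) + (62 - 1*47)) = 38*(4 + (62 - 47)) = 38*(4 + 15) = 38*19 = 722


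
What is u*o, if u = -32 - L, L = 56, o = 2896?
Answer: -254848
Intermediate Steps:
u = -88 (u = -32 - 1*56 = -32 - 56 = -88)
u*o = -88*2896 = -254848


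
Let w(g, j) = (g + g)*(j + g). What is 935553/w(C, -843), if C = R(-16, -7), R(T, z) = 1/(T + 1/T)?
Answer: 61792340097/6933344 ≈ 8912.3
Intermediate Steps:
C = -16/257 (C = -16/(1 + (-16)²) = -16/(1 + 256) = -16/257 ≈ -0.062257)
w(g, j) = 2*g*(g + j) (w(g, j) = (2*g)*(g + j) = 2*g*(g + j))
935553/w(C, -843) = 935553/((2*(-16/257)*(-16/257 - 843))) = 935553/((2*(-16/257)*(-216667/257))) = 935553/(6933344/66049) = 935553*(66049/6933344) = 61792340097/6933344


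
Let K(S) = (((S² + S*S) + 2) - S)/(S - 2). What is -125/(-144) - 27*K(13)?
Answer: -1270001/1584 ≈ -801.77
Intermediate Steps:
K(S) = (2 - S + 2*S²)/(-2 + S) (K(S) = (((S² + S²) + 2) - S)/(-2 + S) = ((2*S² + 2) - S)/(-2 + S) = ((2 + 2*S²) - S)/(-2 + S) = (2 - S + 2*S²)/(-2 + S))
-125/(-144) - 27*K(13) = -125/(-144) - 27*(2 - 1*13 + 2*13²)/(-2 + 13) = -125*(-1/144) - 27*(2 - 13 + 2*169)/11 = 125/144 - 27*(2 - 13 + 338)/11 = 125/144 - 27*327/11 = 125/144 - 8829/11 = -1270001/1584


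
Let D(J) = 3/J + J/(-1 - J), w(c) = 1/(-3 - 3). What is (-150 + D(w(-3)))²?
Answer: 703921/25 ≈ 28157.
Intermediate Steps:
w(c) = -⅙ (w(c) = 1/(-6) = -⅙)
(-150 + D(w(-3)))² = (-150 + (3 - (-⅙)² + 3*(-⅙))/((-⅙)*(1 - ⅙)))² = (-150 - 6*(3 - 1*1/36 - ½)/⅚)² = (-150 - 6*6/5*(3 - 1/36 - ½))² = (-150 - 6*6/5*89/36)² = (-150 - 89/5)² = (-839/5)² = 703921/25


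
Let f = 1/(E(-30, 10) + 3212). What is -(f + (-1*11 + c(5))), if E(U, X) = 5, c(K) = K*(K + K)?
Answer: -125464/3217 ≈ -39.000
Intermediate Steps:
c(K) = 2*K**2 (c(K) = K*(2*K) = 2*K**2)
f = 1/3217 (f = 1/(5 + 3212) = 1/3217 ≈ 0.00031085)
-(f + (-1*11 + c(5))) = -(1/3217 + (-1*11 + 2*5**2)) = -(1/3217 + (-11 + 2*25)) = -(1/3217 + (-11 + 50)) = -(1/3217 + 39) = -1*125464/3217 = -125464/3217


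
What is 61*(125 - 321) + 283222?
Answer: 271266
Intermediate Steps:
61*(125 - 321) + 283222 = 61*(-196) + 283222 = -11956 + 283222 = 271266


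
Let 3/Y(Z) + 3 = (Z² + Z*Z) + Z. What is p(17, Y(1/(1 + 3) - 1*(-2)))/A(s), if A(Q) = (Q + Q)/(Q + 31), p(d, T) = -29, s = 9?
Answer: -580/9 ≈ -64.444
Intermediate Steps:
Y(Z) = 3/(-3 + Z + 2*Z²) (Y(Z) = 3/(-3 + ((Z² + Z*Z) + Z)) = 3/(-3 + ((Z² + Z²) + Z)) = 3/(-3 + (2*Z² + Z)) = 3/(-3 + (Z + 2*Z²)) = 3/(-3 + Z + 2*Z²))
A(Q) = 2*Q/(31 + Q) (A(Q) = (2*Q)/(31 + Q) = 2*Q/(31 + Q))
p(17, Y(1/(1 + 3) - 1*(-2)))/A(s) = -29/(2*9/(31 + 9)) = -29/(2*9/40) = -29/(2*9*(1/40)) = -29/9/20 = -29*20/9 = -580/9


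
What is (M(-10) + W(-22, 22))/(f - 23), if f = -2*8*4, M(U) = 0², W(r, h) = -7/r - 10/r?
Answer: -17/1914 ≈ -0.0088819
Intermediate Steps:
W(r, h) = -17/r
M(U) = 0
f = -64 (f = -16*4 = -64)
(M(-10) + W(-22, 22))/(f - 23) = (0 - 17/(-22))/(-64 - 23) = (0 - 17*(-1/22))/(-87) = (0 + 17/22)*(-1/87) = (17/22)*(-1/87) = -17/1914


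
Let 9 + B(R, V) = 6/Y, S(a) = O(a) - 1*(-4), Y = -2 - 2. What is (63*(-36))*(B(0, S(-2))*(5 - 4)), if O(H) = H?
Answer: 23814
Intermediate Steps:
Y = -4
S(a) = 4 + a (S(a) = a - 1*(-4) = a + 4 = 4 + a)
B(R, V) = -21/2 (B(R, V) = -9 + 6/(-4) = -9 + 6*(-¼) = -9 - 3/2 = -21/2)
(63*(-36))*(B(0, S(-2))*(5 - 4)) = (63*(-36))*(-21*(5 - 4)/2) = -(-23814) = -2268*(-21/2) = 23814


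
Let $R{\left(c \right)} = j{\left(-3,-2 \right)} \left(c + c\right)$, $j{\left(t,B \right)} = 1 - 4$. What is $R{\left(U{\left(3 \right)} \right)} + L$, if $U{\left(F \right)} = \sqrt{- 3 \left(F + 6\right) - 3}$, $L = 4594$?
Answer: $4594 - 6 i \sqrt{30} \approx 4594.0 - 32.863 i$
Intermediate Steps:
$j{\left(t,B \right)} = -3$
$U{\left(F \right)} = \sqrt{-21 - 3 F}$ ($U{\left(F \right)} = \sqrt{- 3 \left(6 + F\right) - 3} = \sqrt{\left(-18 - 3 F\right) - 3} = \sqrt{-21 - 3 F}$)
$R{\left(c \right)} = - 6 c$ ($R{\left(c \right)} = - 3 \left(c + c\right) = - 3 \cdot 2 c = - 6 c$)
$R{\left(U{\left(3 \right)} \right)} + L = - 6 \sqrt{-21 - 9} + 4594 = - 6 \sqrt{-30} + 4594 = - 6 i \sqrt{30} + 4594 = 4594 - 6 i \sqrt{30}$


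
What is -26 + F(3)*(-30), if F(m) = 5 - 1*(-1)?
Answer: -206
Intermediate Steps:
F(m) = 6 (F(m) = 5 + 1 = 6)
-26 + F(3)*(-30) = -26 + 6*(-30) = -26 - 180 = -206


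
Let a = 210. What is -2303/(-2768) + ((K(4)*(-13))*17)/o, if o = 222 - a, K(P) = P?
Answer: -604819/8304 ≈ -72.835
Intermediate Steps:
o = 12 (o = 222 - 1*210 = 222 - 210 = 12)
-2303/(-2768) + ((K(4)*(-13))*17)/o = -2303/(-2768) + ((4*(-13))*17)/12 = -2303*(-1/2768) - 52*17*(1/12) = 2303/2768 - 884*1/12 = 2303/2768 - 221/3 = -604819/8304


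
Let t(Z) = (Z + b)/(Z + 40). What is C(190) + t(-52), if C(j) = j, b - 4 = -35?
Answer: 2363/12 ≈ 196.92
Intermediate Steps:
b = -31 (b = 4 - 35 = -31)
t(Z) = (-31 + Z)/(40 + Z) (t(Z) = (Z - 31)/(Z + 40) = (-31 + Z)/(40 + Z))
C(190) + t(-52) = 190 + (-31 - 52)/(40 - 52) = 190 - 83/(-12) = 190 - 1/12*(-83) = 190 + 83/12 = 2363/12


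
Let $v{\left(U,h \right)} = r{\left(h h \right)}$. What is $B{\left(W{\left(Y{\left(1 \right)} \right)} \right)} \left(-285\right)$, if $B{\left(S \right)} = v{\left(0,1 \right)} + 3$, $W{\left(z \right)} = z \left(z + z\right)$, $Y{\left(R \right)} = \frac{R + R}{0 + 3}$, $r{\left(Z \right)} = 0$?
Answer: $-855$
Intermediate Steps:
$Y{\left(R \right)} = \frac{2 R}{3}$
$v{\left(U,h \right)} = 0$
$W{\left(z \right)} = 2 z^{2}$ ($W{\left(z \right)} = z 2 z = 2 z^{2}$)
$B{\left(S \right)} = 3$ ($B{\left(S \right)} = 0 + 3 = 3$)
$B{\left(W{\left(Y{\left(1 \right)} \right)} \right)} \left(-285\right) = 3 \left(-285\right) = -855$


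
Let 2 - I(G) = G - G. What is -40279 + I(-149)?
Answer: -40277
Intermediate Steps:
I(G) = 2 (I(G) = 2 - (G - G) = 2 - 1*0 = 2 + 0 = 2)
-40279 + I(-149) = -40279 + 2 = -40277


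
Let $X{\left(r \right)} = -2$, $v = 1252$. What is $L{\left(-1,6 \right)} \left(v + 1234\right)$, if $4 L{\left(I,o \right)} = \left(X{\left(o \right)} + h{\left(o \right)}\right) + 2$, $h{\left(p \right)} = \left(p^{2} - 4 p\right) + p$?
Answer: $11187$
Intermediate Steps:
$h{\left(p \right)} = p^{2} - 3 p$
$L{\left(I,o \right)} = \frac{o \left(-3 + o\right)}{4}$ ($L{\left(I,o \right)} = \frac{\left(-2 + o \left(-3 + o\right)\right) + 2}{4} = \frac{o \left(-3 + o\right)}{4}$)
$L{\left(-1,6 \right)} \left(v + 1234\right) = \frac{1}{4} \cdot 6 \left(-3 + 6\right) \left(1252 + 1234\right) = \frac{1}{4} \cdot 6 \cdot 3 \cdot 2486 = \frac{9}{2} \cdot 2486 = 11187$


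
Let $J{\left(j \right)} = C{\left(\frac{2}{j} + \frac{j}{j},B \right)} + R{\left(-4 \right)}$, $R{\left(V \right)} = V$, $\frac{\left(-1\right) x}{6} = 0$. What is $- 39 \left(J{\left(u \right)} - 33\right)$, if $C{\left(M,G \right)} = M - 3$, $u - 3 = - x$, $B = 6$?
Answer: $1495$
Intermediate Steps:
$x = 0$ ($x = \left(-6\right) 0 = 0$)
$u = 3$ ($u = 3 - 0 = 3 + 0 = 3$)
$C{\left(M,G \right)} = -3 + M$ ($C{\left(M,G \right)} = M - 3 = -3 + M$)
$J{\left(j \right)} = -6 + \frac{2}{j}$ ($J{\left(j \right)} = \left(-3 + \left(\frac{2}{j} + \frac{j}{j}\right)\right) - 4 = \left(-3 + \left(\frac{2}{j} + 1\right)\right) - 4 = \left(-3 + \left(1 + \frac{2}{j}\right)\right) - 4 = \left(-2 + \frac{2}{j}\right) - 4 = -6 + \frac{2}{j}$)
$- 39 \left(J{\left(u \right)} - 33\right) = - 39 \left(\left(-6 + \frac{2}{3}\right) - 33\right) = - 39 \left(- \frac{16}{3} - 33\right) = \left(-39\right) \left(- \frac{115}{3}\right) = 1495$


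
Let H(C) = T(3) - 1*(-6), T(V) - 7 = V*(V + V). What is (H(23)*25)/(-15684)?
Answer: -775/15684 ≈ -0.049413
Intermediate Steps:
T(V) = 7 + 2*V**2 (T(V) = 7 + V*(V + V) = 7 + V*(2*V) = 7 + 2*V**2)
H(C) = 31 (H(C) = (7 + 2*3**2) - 1*(-6) = (7 + 2*9) + 6 = (7 + 18) + 6 = 25 + 6 = 31)
(H(23)*25)/(-15684) = (31*25)/(-15684) = 775*(-1/15684) = -775/15684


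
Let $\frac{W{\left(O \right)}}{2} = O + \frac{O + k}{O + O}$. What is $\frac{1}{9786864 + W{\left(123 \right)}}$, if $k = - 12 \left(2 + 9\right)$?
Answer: $\frac{41}{401271507} \approx 1.0218 \cdot 10^{-7}$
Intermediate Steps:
$k = -132$ ($k = \left(-12\right) 11 = -132$)
$W{\left(O \right)} = 2 O + \frac{-132 + O}{O}$ ($W{\left(O \right)} = 2 \left(O + \frac{O - 132}{O + O}\right) = 2 \left(O + \frac{-132 + O}{2 O}\right) = 2 O + \frac{-132 + O}{O}$)
$\frac{1}{9786864 + W{\left(123 \right)}} = \frac{1}{9786864 + \left(1 - \frac{132}{123} + 2 \cdot 123\right)} = \frac{1}{9786864 + \left(1 - \frac{44}{41} + 246\right)} = \frac{1}{9786864 + \frac{10083}{41}} = \frac{1}{\frac{401271507}{41}} = \frac{41}{401271507}$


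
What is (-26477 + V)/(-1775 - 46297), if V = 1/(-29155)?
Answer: 32164039/58397465 ≈ 0.55078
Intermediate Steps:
V = -1/29155 ≈ -3.4299e-5
(-26477 + V)/(-1775 - 46297) = (-26477 - 1/29155)/(-1775 - 46297) = -771936936/29155/(-48072) = -771936936/29155*(-1/48072) = 32164039/58397465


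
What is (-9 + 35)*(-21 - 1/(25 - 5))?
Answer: -5473/10 ≈ -547.30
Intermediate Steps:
(-9 + 35)*(-21 - 1/(25 - 5)) = 26*(-21 - 1/20) = 26*(-421/20) = -5473/10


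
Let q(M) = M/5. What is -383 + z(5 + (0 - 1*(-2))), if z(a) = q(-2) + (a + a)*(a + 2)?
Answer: -1287/5 ≈ -257.40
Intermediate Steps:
q(M) = M/5 (q(M) = M*(⅕) = M/5)
z(a) = -⅖ + 2*a*(2 + a) (z(a) = (⅕)*(-2) + (a + a)*(a + 2) = -⅖ + (2*a)*(2 + a) = -⅖ + 2*a*(2 + a))
-383 + z(5 + (0 - 1*(-2))) = -383 + (-⅖ + 2*(5 + (0 - 1*(-2)))² + 4*(5 + (0 - 1*(-2)))) = -383 + (-⅖ + 2*(5 + (0 + 2))² + 4*(5 + (0 + 2))) = -383 + (-⅖ + 2*(5 + 2)² + 4*(5 + 2)) = -383 + (-⅖ + 2*7² + 4*7) = -383 + (-⅖ + 2*49 + 28) = -383 + (-⅖ + 98 + 28) = -383 + 628/5 = -1287/5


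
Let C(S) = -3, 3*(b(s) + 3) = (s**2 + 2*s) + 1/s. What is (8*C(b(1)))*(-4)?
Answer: 96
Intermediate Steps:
b(s) = -3 + 1/(3*s) + s**2/3 + 2*s/3 (b(s) = -3 + ((s**2 + 2*s) + 1/s)/3 = -3 + (1/s + s**2 + 2*s)/3 = -3 + (1/(3*s) + s**2/3 + 2*s/3) = -3 + 1/(3*s) + s**2/3 + 2*s/3)
(8*C(b(1)))*(-4) = (8*(-3))*(-4) = -24*(-4) = 96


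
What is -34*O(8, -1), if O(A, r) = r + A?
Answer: -238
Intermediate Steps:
O(A, r) = A + r
-34*O(8, -1) = -34*(8 - 1) = -34*7 = -238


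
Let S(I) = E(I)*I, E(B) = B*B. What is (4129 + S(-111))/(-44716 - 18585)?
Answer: 194786/9043 ≈ 21.540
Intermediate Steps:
E(B) = B**2
S(I) = I**3 (S(I) = I**2*I = I**3)
(4129 + S(-111))/(-44716 - 18585) = (4129 + (-111)**3)/(-44716 - 18585) = (4129 - 1367631)/(-63301) = -1363502*(-1/63301) = 194786/9043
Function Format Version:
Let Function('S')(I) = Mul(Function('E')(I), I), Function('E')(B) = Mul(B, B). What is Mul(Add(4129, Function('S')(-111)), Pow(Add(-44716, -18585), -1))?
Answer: Rational(194786, 9043) ≈ 21.540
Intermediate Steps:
Function('E')(B) = Pow(B, 2)
Function('S')(I) = Pow(I, 3) (Function('S')(I) = Mul(Pow(I, 2), I) = Pow(I, 3))
Mul(Add(4129, Function('S')(-111)), Pow(Add(-44716, -18585), -1)) = Mul(Add(4129, Pow(-111, 3)), Pow(Add(-44716, -18585), -1)) = Mul(Add(4129, -1367631), Pow(-63301, -1)) = Mul(-1363502, Rational(-1, 63301)) = Rational(194786, 9043)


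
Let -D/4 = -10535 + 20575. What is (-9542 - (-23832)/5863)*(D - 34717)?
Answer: 380653661598/533 ≈ 7.1417e+8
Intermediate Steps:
D = -40160 (D = -4*(-10535 + 20575) = -4*10040 = -40160)
(-9542 - (-23832)/5863)*(D - 34717) = (-9542 - (-23832)/5863)*(-40160 - 34717) = (-9542 - (-23832)/5863)*(-74877) = (-9542 - 6*(-3972/5863))*(-74877) = (-9542 + 23832/5863)*(-74877) = -55920914/5863*(-74877) = 380653661598/533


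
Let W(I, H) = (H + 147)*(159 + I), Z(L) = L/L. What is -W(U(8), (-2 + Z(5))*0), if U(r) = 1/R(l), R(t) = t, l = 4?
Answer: -93639/4 ≈ -23410.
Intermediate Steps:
Z(L) = 1
U(r) = 1/4
W(I, H) = (147 + H)*(159 + I)
-W(U(8), (-2 + Z(5))*0) = -(23373 + 147*(1/4) + 159*((-2 + 1)*0) + ((-2 + 1)*0)*(1/4)) = -(23373 + 147/4 + 159*(-1*0) - 1*0*(1/4)) = -(23373 + 147/4 + 159*0 + 0*(1/4)) = -(23373 + 147/4 + 0 + 0) = -1*93639/4 = -93639/4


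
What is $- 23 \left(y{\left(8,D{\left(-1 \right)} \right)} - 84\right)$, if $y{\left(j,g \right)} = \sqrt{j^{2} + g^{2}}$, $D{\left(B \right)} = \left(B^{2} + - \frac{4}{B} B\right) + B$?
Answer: $1932 - 92 \sqrt{5} \approx 1726.3$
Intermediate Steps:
$D{\left(B \right)} = -4 + B + B^{2}$ ($D{\left(B \right)} = \left(B^{2} - 4\right) + B = \left(-4 + B^{2}\right) + B = -4 + B + B^{2}$)
$y{\left(j,g \right)} = \sqrt{g^{2} + j^{2}}$
$- 23 \left(y{\left(8,D{\left(-1 \right)} \right)} - 84\right) = - 23 \left(\sqrt{\left(-4 - 1 + \left(-1\right)^{2}\right)^{2} + 8^{2}} - 84\right) = - 23 \left(\sqrt{\left(-4 - 1 + 1\right)^{2} + 64} - 84\right) = - 23 \left(\sqrt{\left(-4\right)^{2} + 64} - 84\right) = - 23 \left(\sqrt{16 + 64} - 84\right) = - 23 \left(\sqrt{80} - 84\right) = - 23 \left(4 \sqrt{5} - 84\right) = - 23 \left(-84 + 4 \sqrt{5}\right) = 1932 - 92 \sqrt{5}$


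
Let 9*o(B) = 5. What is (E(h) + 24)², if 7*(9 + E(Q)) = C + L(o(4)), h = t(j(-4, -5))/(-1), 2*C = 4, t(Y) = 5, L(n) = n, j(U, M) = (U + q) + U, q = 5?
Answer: 937024/3969 ≈ 236.09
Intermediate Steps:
j(U, M) = 5 + 2*U (j(U, M) = (U + 5) + U = (5 + U) + U = 5 + 2*U)
o(B) = 5/9 (o(B) = (⅑)*5 = 5/9)
C = 2 (C = (½)*4 = 2)
h = -5 (h = 5/(-1) = 5*(-1) = -5)
E(Q) = -544/63 (E(Q) = -9 + (2 + 5/9)/7 = -9 + (⅐)*(23/9) = -9 + 23/63 = -544/63)
(E(h) + 24)² = (-544/63 + 24)² = (968/63)² = 937024/3969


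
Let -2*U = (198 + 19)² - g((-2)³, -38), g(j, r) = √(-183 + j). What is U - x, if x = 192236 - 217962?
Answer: 4363/2 + I*√191/2 ≈ 2181.5 + 6.9101*I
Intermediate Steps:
x = -25726
U = -47089/2 + I*√191/2 (U = -((198 + 19)² - √(-183 + (-2)³))/2 = -(217² - √(-183 - 8))/2 = -(47089 - √(-191))/2 = -(47089 - I*√191)/2 = -47089/2 + I*√191/2 ≈ -23545.0 + 6.9101*I)
U - x = (-47089/2 + I*√191/2) - 1*(-25726) = (-47089/2 + I*√191/2) + 25726 = 4363/2 + I*√191/2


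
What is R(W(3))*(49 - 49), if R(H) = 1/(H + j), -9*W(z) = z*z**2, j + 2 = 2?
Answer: 0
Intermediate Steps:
j = 0 (j = -2 + 2 = 0)
W(z) = -z**3/9 (W(z) = -z*z**2/9 = -z**3/9)
R(H) = 1/H (R(H) = 1/(H + 0) = 1/H)
R(W(3))*(49 - 49) = (49 - 49)/((-1/9*3**3)) = 0/(-1/9*27) = 0/(-3) = -1/3*0 = 0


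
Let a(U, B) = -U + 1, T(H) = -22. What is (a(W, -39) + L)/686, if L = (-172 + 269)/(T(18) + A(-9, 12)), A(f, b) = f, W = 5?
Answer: -221/21266 ≈ -0.010392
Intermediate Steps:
a(U, B) = 1 - U
L = -97/31 (L = (-172 + 269)/(-22 - 9) = 97/(-31) = 97*(-1/31) = -97/31 ≈ -3.1290)
(a(W, -39) + L)/686 = ((1 - 1*5) - 97/31)/686 = ((1 - 5) - 97/31)*(1/686) = (-4 - 97/31)*(1/686) = -221/31*1/686 = -221/21266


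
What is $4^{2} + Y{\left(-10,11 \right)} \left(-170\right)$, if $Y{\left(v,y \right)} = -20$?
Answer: $3416$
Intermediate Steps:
$4^{2} + Y{\left(-10,11 \right)} \left(-170\right) = 4^{2} - -3400 = 16 + 3400 = 3416$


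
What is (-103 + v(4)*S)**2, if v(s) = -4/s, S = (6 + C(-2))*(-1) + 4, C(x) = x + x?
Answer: 11025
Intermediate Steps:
C(x) = 2*x
S = 2 (S = (6 + 2*(-2))*(-1) + 4 = (6 - 4)*(-1) + 4 = 2*(-1) + 4 = -2 + 4 = 2)
(-103 + v(4)*S)**2 = (-103 - 4/4*2)**2 = (-103 - 4*1/4*2)**2 = (-103 - 1*2)**2 = (-103 - 2)**2 = (-105)**2 = 11025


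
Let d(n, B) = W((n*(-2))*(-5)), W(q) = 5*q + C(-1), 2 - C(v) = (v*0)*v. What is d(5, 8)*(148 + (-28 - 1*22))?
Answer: 24696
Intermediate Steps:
C(v) = 2 (C(v) = 2 - v*0*v = 2 - 0*v = 2 - 1*0 = 2 + 0 = 2)
W(q) = 2 + 5*q (W(q) = 5*q + 2 = 2 + 5*q)
d(n, B) = 2 + 50*n (d(n, B) = 2 + 5*((n*(-2))*(-5)) = 2 + 5*(-2*n*(-5)) = 2 + 5*(10*n) = 2 + 50*n)
d(5, 8)*(148 + (-28 - 1*22)) = (2 + 50*5)*(148 + (-28 - 1*22)) = (2 + 250)*(148 + (-28 - 22)) = 252*(148 - 50) = 252*98 = 24696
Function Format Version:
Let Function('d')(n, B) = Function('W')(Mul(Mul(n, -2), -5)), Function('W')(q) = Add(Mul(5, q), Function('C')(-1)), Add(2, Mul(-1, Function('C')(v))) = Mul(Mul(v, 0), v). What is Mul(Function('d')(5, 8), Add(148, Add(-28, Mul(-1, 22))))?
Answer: 24696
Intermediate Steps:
Function('C')(v) = 2 (Function('C')(v) = Add(2, Mul(-1, Mul(Mul(v, 0), v))) = Add(2, Mul(-1, Mul(0, v))) = Add(2, Mul(-1, 0)) = Add(2, 0) = 2)
Function('W')(q) = Add(2, Mul(5, q)) (Function('W')(q) = Add(Mul(5, q), 2) = Add(2, Mul(5, q)))
Function('d')(n, B) = Add(2, Mul(50, n)) (Function('d')(n, B) = Add(2, Mul(5, Mul(Mul(n, -2), -5))) = Add(2, Mul(5, Mul(Mul(-2, n), -5))) = Add(2, Mul(5, Mul(10, n))) = Add(2, Mul(50, n)))
Mul(Function('d')(5, 8), Add(148, Add(-28, Mul(-1, 22)))) = Mul(Add(2, Mul(50, 5)), Add(148, Add(-28, Mul(-1, 22)))) = Mul(Add(2, 250), Add(148, Add(-28, -22))) = Mul(252, Add(148, -50)) = Mul(252, 98) = 24696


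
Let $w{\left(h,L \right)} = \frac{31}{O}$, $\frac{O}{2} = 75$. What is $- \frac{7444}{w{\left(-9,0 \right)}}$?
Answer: $- \frac{1116600}{31} \approx -36019.0$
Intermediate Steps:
$O = 150$ ($O = 2 \cdot 75 = 150$)
$w{\left(h,L \right)} = \frac{31}{150}$
$- \frac{7444}{w{\left(-9,0 \right)}} = - \frac{7444}{\frac{31}{150}} = \left(-7444\right) \frac{150}{31} = - \frac{1116600}{31}$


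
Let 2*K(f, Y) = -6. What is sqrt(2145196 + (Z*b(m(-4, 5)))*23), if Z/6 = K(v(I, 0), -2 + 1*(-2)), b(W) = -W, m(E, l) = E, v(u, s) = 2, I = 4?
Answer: 2*sqrt(535885) ≈ 1464.1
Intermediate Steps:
K(f, Y) = -3 (K(f, Y) = (1/2)*(-6) = -3)
Z = -18 (Z = 6*(-3) = -18)
sqrt(2145196 + (Z*b(m(-4, 5)))*23) = sqrt(2145196 - (-18)*(-4)*23) = sqrt(2145196 - 18*4*23) = sqrt(2145196 - 72*23) = sqrt(2145196 - 1656) = sqrt(2143540) = 2*sqrt(535885)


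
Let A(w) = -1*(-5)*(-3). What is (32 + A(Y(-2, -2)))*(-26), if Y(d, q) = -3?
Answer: -442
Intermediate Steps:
A(w) = -15 (A(w) = 5*(-3) = -15)
(32 + A(Y(-2, -2)))*(-26) = (32 - 15)*(-26) = 17*(-26) = -442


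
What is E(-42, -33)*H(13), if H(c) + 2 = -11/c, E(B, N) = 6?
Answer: -222/13 ≈ -17.077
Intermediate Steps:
H(c) = -2 - 11/c
E(-42, -33)*H(13) = 6*(-2 - 11/13) = 6*(-37/13) = -222/13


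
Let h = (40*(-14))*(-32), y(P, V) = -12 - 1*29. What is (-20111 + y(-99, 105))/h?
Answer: -2519/2240 ≈ -1.1246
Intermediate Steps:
y(P, V) = -41 (y(P, V) = -12 - 29 = -41)
h = 17920 (h = -560*(-32) = 17920)
(-20111 + y(-99, 105))/h = (-20111 - 41)/17920 = -20152*1/17920 = -2519/2240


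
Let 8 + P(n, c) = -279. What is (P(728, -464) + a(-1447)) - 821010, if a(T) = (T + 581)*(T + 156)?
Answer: 296709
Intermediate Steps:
a(T) = (156 + T)*(581 + T) (a(T) = (581 + T)*(156 + T) = (156 + T)*(581 + T))
P(n, c) = -287 (P(n, c) = -8 - 279 = -287)
(P(728, -464) + a(-1447)) - 821010 = (-287 + (90636 + (-1447)² + 737*(-1447))) - 821010 = (-287 + (90636 + 2093809 - 1066439)) - 821010 = (-287 + 1118006) - 821010 = 1117719 - 821010 = 296709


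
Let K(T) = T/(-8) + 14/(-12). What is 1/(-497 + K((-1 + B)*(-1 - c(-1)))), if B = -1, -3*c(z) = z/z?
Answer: -3/1495 ≈ -0.0020067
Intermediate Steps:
c(z) = -⅓ (c(z) = -z/(3*z) = -⅓*1 = -⅓)
K(T) = -7/6 - T/8 (K(T) = T*(-⅛) + 14*(-1/12) = -T/8 - 7/6 = -7/6 - T/8)
1/(-497 + K((-1 + B)*(-1 - c(-1)))) = 1/(-497 + (-7/6 - (-1 - 1)*(-1 - 1*(-⅓))/8)) = 1/(-497 + (-7/6 - (-1)*(-1 + ⅓)/4)) = 1/(-497 + (-7/6 - (-1)*(-2)/(4*3))) = 1/(-497 + (-7/6 - ⅛*4/3)) = 1/(-497 + (-7/6 - ⅙)) = 1/(-497 - 4/3) = 1/(-1495/3) = -3/1495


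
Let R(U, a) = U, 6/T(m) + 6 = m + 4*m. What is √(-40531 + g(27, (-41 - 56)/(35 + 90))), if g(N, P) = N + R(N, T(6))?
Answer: I*√40477 ≈ 201.19*I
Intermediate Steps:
T(m) = 6/(-6 + 5*m) (T(m) = 6/(-6 + (m + 4*m)) = 6/(-6 + 5*m))
g(N, P) = 2*N (g(N, P) = N + N = 2*N)
√(-40531 + g(27, (-41 - 56)/(35 + 90))) = √(-40531 + 2*27) = √(-40531 + 54) = √(-40477) = I*√40477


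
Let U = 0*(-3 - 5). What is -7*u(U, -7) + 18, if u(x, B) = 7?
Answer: -31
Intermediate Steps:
U = 0 (U = 0*(-8) = 0)
-7*u(U, -7) + 18 = -7*7 + 18 = -49 + 18 = -31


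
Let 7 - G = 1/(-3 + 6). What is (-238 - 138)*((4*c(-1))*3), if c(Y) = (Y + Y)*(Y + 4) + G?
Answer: -3008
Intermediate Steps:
G = 20/3 (G = 7 - 1/(-3 + 6) = 7 - 1/3 = 20/3 ≈ 6.6667)
c(Y) = 20/3 + 2*Y*(4 + Y) (c(Y) = (Y + Y)*(Y + 4) + 20/3 = (2*Y)*(4 + Y) + 20/3 = 2*Y*(4 + Y) + 20/3 = 20/3 + 2*Y*(4 + Y))
(-238 - 138)*((4*c(-1))*3) = (-238 - 138)*((4*(20/3 + 2*(-1)**2 + 8*(-1)))*3) = -376*4*(20/3 + 2*1 - 8)*3 = -376*4*(20/3 + 2 - 8)*3 = -376*4*(2/3)*3 = -3008*3/3 = -376*8 = -3008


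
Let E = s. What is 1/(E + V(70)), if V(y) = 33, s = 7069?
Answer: 1/7102 ≈ 0.00014081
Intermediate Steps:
E = 7069
1/(E + V(70)) = 1/(7069 + 33) = 1/7102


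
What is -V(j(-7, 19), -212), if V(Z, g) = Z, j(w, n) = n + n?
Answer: -38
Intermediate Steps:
j(w, n) = 2*n
-V(j(-7, 19), -212) = -2*19 = -1*38 = -38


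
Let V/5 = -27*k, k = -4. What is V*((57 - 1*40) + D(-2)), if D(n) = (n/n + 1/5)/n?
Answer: 8856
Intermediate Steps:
D(n) = 6/(5*n) (D(n) = (1 + 1*(⅕))/n = (1 + ⅕)/n = 6/(5*n))
V = 540 (V = 5*(-27*(-4)) = 5*108 = 540)
V*((57 - 1*40) + D(-2)) = 540*((57 - 1*40) + (6/5)/(-2)) = 540*((57 - 40) + (6/5)*(-½)) = 540*(17 - ⅗) = 540*(82/5) = 8856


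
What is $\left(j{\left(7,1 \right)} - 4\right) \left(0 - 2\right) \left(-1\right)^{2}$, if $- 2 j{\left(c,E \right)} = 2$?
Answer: $10$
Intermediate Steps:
$j{\left(c,E \right)} = -1$ ($j{\left(c,E \right)} = \left(- \frac{1}{2}\right) 2 = -1$)
$\left(j{\left(7,1 \right)} - 4\right) \left(0 - 2\right) \left(-1\right)^{2} = \left(-1 - 4\right) \left(0 - 2\right) \left(-1\right)^{2} = - 5 \left(\left(-2\right) 1\right) = \left(-5\right) \left(-2\right) = 10$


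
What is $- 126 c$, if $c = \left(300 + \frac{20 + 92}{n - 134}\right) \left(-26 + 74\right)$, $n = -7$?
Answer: $- \frac{85051008}{47} \approx -1.8096 \cdot 10^{6}$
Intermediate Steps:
$c = \frac{675008}{47}$ ($c = \left(300 + \frac{20 + 92}{-7 - 134}\right) \left(-26 + 74\right) = \left(300 + \frac{112}{-141}\right) 48 = \left(300 + 112 \left(- \frac{1}{141}\right)\right) 48 = \left(300 - \frac{112}{141}\right) 48 = \frac{42188}{141} \cdot 48 = \frac{675008}{47} \approx 14362.0$)
$- 126 c = \left(-126\right) \frac{675008}{47} = - \frac{85051008}{47}$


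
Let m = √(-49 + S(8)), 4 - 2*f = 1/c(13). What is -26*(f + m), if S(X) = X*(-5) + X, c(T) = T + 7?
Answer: -1027/20 - 234*I ≈ -51.35 - 234.0*I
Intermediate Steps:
c(T) = 7 + T
f = 79/40 (f = 2 - 1/(2*(7 + 13)) = 2 - ½/20 = 2 - ½*1/20 = 2 - 1/40 = 79/40 ≈ 1.9750)
S(X) = -4*X (S(X) = -5*X + X = -4*X)
m = 9*I (m = √(-49 - 4*8) = √(-49 - 32) = √(-81) = 9*I ≈ 9.0*I)
-26*(f + m) = -26*(79/40 + 9*I) = -1027/20 - 234*I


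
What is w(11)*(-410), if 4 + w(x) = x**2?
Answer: -47970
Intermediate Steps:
w(x) = -4 + x**2
w(11)*(-410) = (-4 + 11**2)*(-410) = (-4 + 121)*(-410) = 117*(-410) = -47970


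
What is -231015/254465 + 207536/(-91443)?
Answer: -869827681/273753447 ≈ -3.1774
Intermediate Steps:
-231015/254465 + 207536/(-91443) = -231015*1/254465 + 207536*(-1/91443) = -46203/50893 - 12208/5379 = -869827681/273753447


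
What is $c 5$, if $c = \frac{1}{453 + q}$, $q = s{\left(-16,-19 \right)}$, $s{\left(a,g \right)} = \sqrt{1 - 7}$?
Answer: $\frac{151}{13681} - \frac{i \sqrt{6}}{41043} \approx 0.011037 - 5.9681 \cdot 10^{-5} i$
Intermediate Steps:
$s{\left(a,g \right)} = i \sqrt{6}$ ($s{\left(a,g \right)} = \sqrt{-6} = i \sqrt{6}$)
$q = i \sqrt{6} \approx 2.4495 i$
$c = \frac{1}{453 + i \sqrt{6}} \approx 0.0022074 - 1.194 \cdot 10^{-5} i$
$c 5 = \left(\frac{151}{68405} - \frac{i \sqrt{6}}{205215}\right) 5 = \frac{151}{13681} - \frac{i \sqrt{6}}{41043}$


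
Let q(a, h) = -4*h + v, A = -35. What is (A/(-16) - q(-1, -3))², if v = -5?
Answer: 5929/256 ≈ 23.160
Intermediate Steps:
q(a, h) = -5 - 4*h (q(a, h) = -4*h - 5 = -5 - 4*h)
(A/(-16) - q(-1, -3))² = (-35/(-16) - (-5 - 4*(-3)))² = (-35*(-1/16) - (-5 + 12))² = (35/16 - 1*7)² = (35/16 - 7)² = (-77/16)² = 5929/256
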